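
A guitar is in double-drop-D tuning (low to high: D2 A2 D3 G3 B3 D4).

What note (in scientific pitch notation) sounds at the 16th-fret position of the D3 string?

F#4

D3 is MIDI 50. Adding 16 gives 66, which is F#4.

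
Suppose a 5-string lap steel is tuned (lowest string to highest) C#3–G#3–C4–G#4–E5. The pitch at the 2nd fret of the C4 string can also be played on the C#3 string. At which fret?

13

C4 at fret 2 is C4 + 2 semitones = D4.
The open C#3 string is 11 semitones below the open C4, so the same pitch on the C#3 string lies at fret 2 + 11 = 13.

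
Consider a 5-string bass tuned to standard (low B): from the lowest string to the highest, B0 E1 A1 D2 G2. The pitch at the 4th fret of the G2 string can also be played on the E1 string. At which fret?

Fret 4 on G2 is MIDI 43 + 4 = 47 (B2). On the E1 string (open MIDI 28), that pitch is 47 − 28 = fret 19.

19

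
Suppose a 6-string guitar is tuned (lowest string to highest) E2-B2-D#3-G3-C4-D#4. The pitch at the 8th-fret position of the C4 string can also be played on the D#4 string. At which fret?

5

Fret 8 on C4 is MIDI 60 + 8 = 68 (G#4). On the D#4 string (open MIDI 63), that pitch is 68 − 63 = fret 5.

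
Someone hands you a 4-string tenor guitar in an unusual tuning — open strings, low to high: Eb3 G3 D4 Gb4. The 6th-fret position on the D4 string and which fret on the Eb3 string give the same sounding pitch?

Fret 6 on D4 is MIDI 62 + 6 = 68 (Ab4). On the Eb3 string (open MIDI 51), that pitch is 68 − 51 = fret 17.

17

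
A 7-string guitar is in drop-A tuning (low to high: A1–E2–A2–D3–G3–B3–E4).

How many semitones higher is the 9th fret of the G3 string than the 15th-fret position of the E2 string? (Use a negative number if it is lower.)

G3 at fret 9 → E4 (MIDI 64); E2 at fret 15 → G3 (MIDI 55).
64 − 55 = 9, so the two pitches are 9 semitones apart.

9 semitones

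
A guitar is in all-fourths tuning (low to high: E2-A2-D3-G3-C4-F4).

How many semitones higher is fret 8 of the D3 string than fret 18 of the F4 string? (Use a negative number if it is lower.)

D3 at fret 8 → A♯3 (MIDI 58); F4 at fret 18 → B5 (MIDI 83).
58 − 83 = -25, so the two pitches are 25 semitones apart.

-25 semitones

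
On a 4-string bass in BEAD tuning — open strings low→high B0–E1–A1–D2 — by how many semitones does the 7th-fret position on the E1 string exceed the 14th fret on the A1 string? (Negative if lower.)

-12 semitones

E1 at fret 7 → B1 (MIDI 35); A1 at fret 14 → B2 (MIDI 47).
35 − 47 = -12, so the two pitches are 12 semitones apart.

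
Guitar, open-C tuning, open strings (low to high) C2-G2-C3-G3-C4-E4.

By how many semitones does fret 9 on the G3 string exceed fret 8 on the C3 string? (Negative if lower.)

G3 at fret 9 → E4 (MIDI 64); C3 at fret 8 → G#3 (MIDI 56).
64 − 56 = 8, so the two pitches are 8 semitones apart.

8 semitones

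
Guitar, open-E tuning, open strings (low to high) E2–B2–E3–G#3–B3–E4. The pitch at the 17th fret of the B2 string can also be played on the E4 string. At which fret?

0

B2 at fret 17 is B2 + 17 semitones = E4.
The open E4 string is 17 semitones above the open B2, so the same pitch on the E4 string lies at fret 17 − 17 = 0.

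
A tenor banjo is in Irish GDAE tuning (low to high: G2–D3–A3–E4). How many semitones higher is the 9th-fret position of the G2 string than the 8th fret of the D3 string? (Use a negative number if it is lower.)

-6 semitones

G2 at fret 9 → E3 (MIDI 52); D3 at fret 8 → A♯3 (MIDI 58).
52 − 58 = -6, so the two pitches are 6 semitones apart.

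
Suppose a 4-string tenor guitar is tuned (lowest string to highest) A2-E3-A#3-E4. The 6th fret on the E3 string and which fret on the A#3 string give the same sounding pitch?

Fret 6 on E3 is MIDI 52 + 6 = 58 (A#3). On the A#3 string (open MIDI 58), that pitch is 58 − 58 = fret 0.

0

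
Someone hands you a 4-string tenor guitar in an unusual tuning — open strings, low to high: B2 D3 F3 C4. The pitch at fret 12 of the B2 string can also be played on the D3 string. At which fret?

9

Fret 12 on B2 is MIDI 47 + 12 = 59 (B3). On the D3 string (open MIDI 50), that pitch is 59 − 50 = fret 9.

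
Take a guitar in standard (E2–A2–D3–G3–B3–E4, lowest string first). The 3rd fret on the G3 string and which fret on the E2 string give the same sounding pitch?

G3 at fret 3 is G3 + 3 semitones = A♯3.
The open E2 string is 15 semitones below the open G3, so the same pitch on the E2 string lies at fret 3 + 15 = 18.

18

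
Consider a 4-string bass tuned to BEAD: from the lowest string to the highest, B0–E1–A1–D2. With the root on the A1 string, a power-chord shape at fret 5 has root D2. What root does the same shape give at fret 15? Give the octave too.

Moving from fret 5 to fret 15 shifts the root by 10 semitones.
D2 up 10 semitones is C3.

C3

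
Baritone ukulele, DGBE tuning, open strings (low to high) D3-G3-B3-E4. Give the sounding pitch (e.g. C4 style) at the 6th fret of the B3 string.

The open B3 string plus 6 semitones: B–C–C#–D–D#–E–F.
The walk passes from B into C once, so the octave number goes from 3 to 4.

F4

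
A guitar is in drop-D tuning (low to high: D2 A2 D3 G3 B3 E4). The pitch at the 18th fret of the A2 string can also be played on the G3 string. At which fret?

A2 at fret 18 is A2 + 18 semitones = D♯4.
The open G3 string is 10 semitones above the open A2, so the same pitch on the G3 string lies at fret 18 − 10 = 8.

8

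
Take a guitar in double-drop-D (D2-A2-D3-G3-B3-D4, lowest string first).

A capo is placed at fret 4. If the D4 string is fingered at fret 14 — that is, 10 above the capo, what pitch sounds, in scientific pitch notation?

E5

The capo raises the open D4 by 4 semitones to F#4; fretting 10 more gives D4 + 4 + 10 = D4 + 14 semitones = E5.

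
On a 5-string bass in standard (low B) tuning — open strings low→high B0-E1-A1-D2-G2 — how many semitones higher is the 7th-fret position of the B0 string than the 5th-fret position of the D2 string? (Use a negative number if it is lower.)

-13 semitones

B0 at fret 7 → F#1 (MIDI 30); D2 at fret 5 → G2 (MIDI 43).
30 − 43 = -13, so the two pitches are 13 semitones apart.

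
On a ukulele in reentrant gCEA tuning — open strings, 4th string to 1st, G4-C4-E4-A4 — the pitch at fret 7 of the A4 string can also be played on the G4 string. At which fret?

A4 at fret 7 is A4 + 7 semitones = E5.
The open G4 string is 2 semitones below the open A4, so the same pitch on the G4 string lies at fret 7 + 2 = 9.

9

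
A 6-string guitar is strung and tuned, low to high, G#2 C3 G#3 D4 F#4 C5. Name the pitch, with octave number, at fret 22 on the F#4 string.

E6

F#4 is MIDI 66. Adding 22 gives 88, which is E6.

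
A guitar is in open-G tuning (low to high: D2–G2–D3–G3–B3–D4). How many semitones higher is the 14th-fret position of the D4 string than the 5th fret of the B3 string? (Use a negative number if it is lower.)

D4 at fret 14 → E5 (MIDI 76); B3 at fret 5 → E4 (MIDI 64).
76 − 64 = 12, so the two pitches are 12 semitones apart.

12 semitones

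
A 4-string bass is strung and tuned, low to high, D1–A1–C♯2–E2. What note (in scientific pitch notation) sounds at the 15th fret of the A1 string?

C3

A1 is MIDI 33. Adding 15 gives 48, which is C3.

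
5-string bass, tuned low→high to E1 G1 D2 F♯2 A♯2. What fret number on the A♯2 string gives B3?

B3 is 13 semitones above the open A♯2 (A#–B–C–C#–…–A–A#–B), so it sits at fret 13.

13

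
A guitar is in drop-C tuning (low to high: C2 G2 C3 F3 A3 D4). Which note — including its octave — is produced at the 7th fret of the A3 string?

Each fret is one semitone, so A3 + 7 = E4.

E4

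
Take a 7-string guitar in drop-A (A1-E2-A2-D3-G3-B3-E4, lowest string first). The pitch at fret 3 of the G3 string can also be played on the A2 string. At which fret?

13

G3 at fret 3 is G3 + 3 semitones = A♯3.
The open A2 string is 10 semitones below the open G3, so the same pitch on the A2 string lies at fret 3 + 10 = 13.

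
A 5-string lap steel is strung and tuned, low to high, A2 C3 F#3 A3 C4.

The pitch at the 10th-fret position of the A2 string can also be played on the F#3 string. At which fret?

1

Fret 10 on A2 is MIDI 45 + 10 = 55 (G3). On the F#3 string (open MIDI 54), that pitch is 55 − 54 = fret 1.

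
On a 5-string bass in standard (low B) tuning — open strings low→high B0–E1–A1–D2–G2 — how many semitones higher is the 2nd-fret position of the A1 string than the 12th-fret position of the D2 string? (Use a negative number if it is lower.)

A1 at fret 2 → B1 (MIDI 35); D2 at fret 12 → D3 (MIDI 50).
35 − 50 = -15, so the two pitches are 15 semitones apart.

-15 semitones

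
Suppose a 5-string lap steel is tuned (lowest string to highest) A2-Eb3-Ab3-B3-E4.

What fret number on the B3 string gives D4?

D4 is 3 semitones above the open B3 (B–C–Db–D), so it sits at fret 3.

3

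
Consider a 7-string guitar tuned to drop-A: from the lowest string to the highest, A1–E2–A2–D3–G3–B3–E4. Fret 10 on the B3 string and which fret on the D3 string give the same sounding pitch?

B3 at fret 10 is B3 + 10 semitones = A4.
The open D3 string is 9 semitones below the open B3, so the same pitch on the D3 string lies at fret 10 + 9 = 19.

19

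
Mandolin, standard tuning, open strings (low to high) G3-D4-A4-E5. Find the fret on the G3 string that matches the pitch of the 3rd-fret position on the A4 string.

Fret 3 on A4 is MIDI 69 + 3 = 72 (C5). On the G3 string (open MIDI 55), that pitch is 72 − 55 = fret 17.

17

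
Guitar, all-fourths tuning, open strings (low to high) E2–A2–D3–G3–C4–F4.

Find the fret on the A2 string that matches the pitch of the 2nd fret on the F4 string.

F4 at fret 2 is F4 + 2 semitones = G4.
The open A2 string is 20 semitones below the open F4, so the same pitch on the A2 string lies at fret 2 + 20 = 22.

22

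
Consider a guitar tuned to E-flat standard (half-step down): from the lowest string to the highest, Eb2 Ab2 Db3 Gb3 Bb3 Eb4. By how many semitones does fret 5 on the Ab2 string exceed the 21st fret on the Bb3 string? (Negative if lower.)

-30 semitones

Ab2 at fret 5 → Db3 (MIDI 49); Bb3 at fret 21 → G5 (MIDI 79).
49 − 79 = -30, so the two pitches are 30 semitones apart.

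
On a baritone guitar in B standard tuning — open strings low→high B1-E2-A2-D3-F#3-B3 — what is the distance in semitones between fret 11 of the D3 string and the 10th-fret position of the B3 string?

8 semitones

D3 at fret 11 → C#4 (MIDI 61); B3 at fret 10 → A4 (MIDI 69).
61 − 69 = -8, so the two pitches are 8 semitones apart, with A4 the higher.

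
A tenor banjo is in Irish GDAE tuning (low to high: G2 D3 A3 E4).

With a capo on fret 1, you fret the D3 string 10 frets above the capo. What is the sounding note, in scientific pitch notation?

The capo raises the open D3 by 1 semitone to D#3; fretting 10 more gives D3 + 1 + 10 = D3 + 11 semitones = C#4.
(Also written Db.)

C#4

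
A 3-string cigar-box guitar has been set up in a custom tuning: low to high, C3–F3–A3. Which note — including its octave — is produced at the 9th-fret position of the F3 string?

D4

The open F3 string plus 9 semitones: F–F#–G–G#–A–A#–B–C–C#–D.
The walk passes from B into C once, so the octave number goes from 3 to 4.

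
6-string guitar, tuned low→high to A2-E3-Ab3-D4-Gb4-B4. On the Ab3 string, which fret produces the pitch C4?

C4 is 4 semitones above the open Ab3 (Ab–A–Bb–B–C), so it sits at fret 4.

4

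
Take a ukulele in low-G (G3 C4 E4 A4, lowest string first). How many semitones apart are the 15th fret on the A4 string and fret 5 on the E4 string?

A4 at fret 15 → C6 (MIDI 84); E4 at fret 5 → A4 (MIDI 69).
84 − 69 = 15, so the two pitches are 15 semitones apart, with C6 the higher.

15 semitones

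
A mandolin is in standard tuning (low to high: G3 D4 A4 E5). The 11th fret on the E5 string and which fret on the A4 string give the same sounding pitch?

18

E5 at fret 11 is E5 + 11 semitones = D♯6.
The open A4 string is 7 semitones below the open E5, so the same pitch on the A4 string lies at fret 11 + 7 = 18.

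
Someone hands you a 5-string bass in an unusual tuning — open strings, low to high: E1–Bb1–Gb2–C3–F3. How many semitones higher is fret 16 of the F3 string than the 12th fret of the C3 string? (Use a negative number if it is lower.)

F3 at fret 16 → A4 (MIDI 69); C3 at fret 12 → C4 (MIDI 60).
69 − 60 = 9, so the two pitches are 9 semitones apart.

9 semitones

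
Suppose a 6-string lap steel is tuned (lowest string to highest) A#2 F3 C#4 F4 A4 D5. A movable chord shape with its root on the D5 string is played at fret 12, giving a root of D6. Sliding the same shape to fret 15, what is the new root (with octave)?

F6

Moving from fret 12 to fret 15 shifts the root by 3 semitones.
D6 up 3 semitones is F6.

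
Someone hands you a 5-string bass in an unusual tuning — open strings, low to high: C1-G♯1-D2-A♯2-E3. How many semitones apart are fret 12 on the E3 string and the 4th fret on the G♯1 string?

E3 at fret 12 → E4 (MIDI 64); G♯1 at fret 4 → C2 (MIDI 36).
64 − 36 = 28, so the two pitches are 28 semitones apart, with E4 the higher.

28 semitones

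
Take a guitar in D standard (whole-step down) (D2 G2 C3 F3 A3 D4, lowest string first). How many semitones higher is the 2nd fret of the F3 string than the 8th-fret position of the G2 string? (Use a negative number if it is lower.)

F3 at fret 2 → G3 (MIDI 55); G2 at fret 8 → D#3 (MIDI 51).
55 − 51 = 4, so the two pitches are 4 semitones apart.

4 semitones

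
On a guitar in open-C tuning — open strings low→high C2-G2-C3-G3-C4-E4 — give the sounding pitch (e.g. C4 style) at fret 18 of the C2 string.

Each fret is one semitone, so C2 + 18 = F#3.
(Equivalently spelled Gb3.)

F#3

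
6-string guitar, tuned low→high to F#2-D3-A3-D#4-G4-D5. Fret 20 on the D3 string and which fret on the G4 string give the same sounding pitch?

3

Fret 20 on D3 is MIDI 50 + 20 = 70 (A#4). On the G4 string (open MIDI 67), that pitch is 70 − 67 = fret 3.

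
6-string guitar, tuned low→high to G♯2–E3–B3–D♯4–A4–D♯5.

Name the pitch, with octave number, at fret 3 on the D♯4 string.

F♯4

The open D♯4 string plus 3 semitones: D#–E–F–F#.
No B→C boundary is crossed, so the octave stays at 4.
(Equivalently spelled G♭4.)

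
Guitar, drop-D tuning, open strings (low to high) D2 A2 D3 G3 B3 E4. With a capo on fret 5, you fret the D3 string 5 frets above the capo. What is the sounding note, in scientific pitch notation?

C4

The capo raises the open D3 by 5 semitones to G3; fretting 5 more gives D3 + 5 + 5 = D3 + 10 semitones = C4.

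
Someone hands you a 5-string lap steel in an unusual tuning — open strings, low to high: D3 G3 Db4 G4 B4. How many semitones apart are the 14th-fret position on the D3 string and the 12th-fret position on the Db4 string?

D3 at fret 14 → E4 (MIDI 64); Db4 at fret 12 → Db5 (MIDI 73).
64 − 73 = -9, so the two pitches are 9 semitones apart, with Db5 the higher.

9 semitones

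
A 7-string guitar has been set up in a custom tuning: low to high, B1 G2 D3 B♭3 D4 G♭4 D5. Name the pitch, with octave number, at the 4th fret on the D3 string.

G♭3

The open D3 string plus 4 semitones: D–Eb–E–F–Gb.
No B→C boundary is crossed, so the octave stays at 3.
(Equivalently spelled F♯3.)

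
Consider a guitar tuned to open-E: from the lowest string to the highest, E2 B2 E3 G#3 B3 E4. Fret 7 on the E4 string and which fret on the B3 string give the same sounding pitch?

12

Fret 7 on E4 is MIDI 64 + 7 = 71 (B4). On the B3 string (open MIDI 59), that pitch is 71 − 59 = fret 12.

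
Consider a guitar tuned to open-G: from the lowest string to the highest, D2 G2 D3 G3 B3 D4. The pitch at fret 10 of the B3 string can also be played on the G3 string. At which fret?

B3 at fret 10 is B3 + 10 semitones = A4.
The open G3 string is 4 semitones below the open B3, so the same pitch on the G3 string lies at fret 10 + 4 = 14.

14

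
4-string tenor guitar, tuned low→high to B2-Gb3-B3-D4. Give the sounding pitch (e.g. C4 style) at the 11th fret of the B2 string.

The open B2 string plus 11 semitones: B–C–Db–D–…–Ab–A–Bb.
The walk passes from B into C once, so the octave number goes from 2 to 3.

Bb3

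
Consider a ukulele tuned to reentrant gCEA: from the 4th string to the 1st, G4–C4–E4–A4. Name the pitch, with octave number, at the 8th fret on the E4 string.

C5

Each fret is one semitone, so E4 + 8 = C5.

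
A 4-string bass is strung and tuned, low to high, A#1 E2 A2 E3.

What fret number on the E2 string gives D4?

22

D4 is 22 semitones above the open E2 (E–F–F#–G–…–C–C#–D), so it sits at fret 22.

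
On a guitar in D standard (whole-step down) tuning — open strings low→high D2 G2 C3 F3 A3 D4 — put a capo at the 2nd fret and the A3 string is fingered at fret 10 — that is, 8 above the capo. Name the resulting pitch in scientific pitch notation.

G4

The capo raises the open A3 by 2 semitones to B3; fretting 8 more gives A3 + 2 + 8 = A3 + 10 semitones = G4.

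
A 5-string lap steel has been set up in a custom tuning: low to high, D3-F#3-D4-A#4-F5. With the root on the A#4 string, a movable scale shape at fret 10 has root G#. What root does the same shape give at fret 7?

Moving from fret 10 to fret 7 shifts the root by -3 semitones.
G# down 3 semitones is F.

F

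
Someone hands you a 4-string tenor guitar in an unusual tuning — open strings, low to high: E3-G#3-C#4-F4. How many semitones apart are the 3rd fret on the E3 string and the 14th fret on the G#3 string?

E3 at fret 3 → G3 (MIDI 55); G#3 at fret 14 → A#4 (MIDI 70).
55 − 70 = -15, so the two pitches are 15 semitones apart, with A#4 the higher.

15 semitones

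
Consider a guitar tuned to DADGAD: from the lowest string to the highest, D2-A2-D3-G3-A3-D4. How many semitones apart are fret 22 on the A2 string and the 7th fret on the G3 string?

5 semitones

A2 at fret 22 → G4 (MIDI 67); G3 at fret 7 → D4 (MIDI 62).
67 − 62 = 5, so the two pitches are 5 semitones apart, with G4 the higher.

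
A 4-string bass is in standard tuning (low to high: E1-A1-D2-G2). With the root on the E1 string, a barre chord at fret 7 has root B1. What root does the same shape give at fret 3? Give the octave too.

G1

Moving from fret 7 to fret 3 shifts the root by -4 semitones.
B1 down 4 semitones is G1.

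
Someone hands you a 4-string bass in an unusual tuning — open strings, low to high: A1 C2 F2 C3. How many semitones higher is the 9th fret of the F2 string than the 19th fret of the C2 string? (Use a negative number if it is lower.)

-5 semitones

F2 at fret 9 → D3 (MIDI 50); C2 at fret 19 → G3 (MIDI 55).
50 − 55 = -5, so the two pitches are 5 semitones apart.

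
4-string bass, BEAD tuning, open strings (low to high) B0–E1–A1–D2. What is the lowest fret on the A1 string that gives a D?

5

From A1, count semitones up the chromatic scale until reaching D: A–A#–B–C–C#–D — 5 steps.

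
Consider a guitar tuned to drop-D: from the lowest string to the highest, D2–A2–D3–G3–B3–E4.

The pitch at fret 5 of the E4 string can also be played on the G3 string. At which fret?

14

E4 at fret 5 is E4 + 5 semitones = A4.
The open G3 string is 9 semitones below the open E4, so the same pitch on the G3 string lies at fret 5 + 9 = 14.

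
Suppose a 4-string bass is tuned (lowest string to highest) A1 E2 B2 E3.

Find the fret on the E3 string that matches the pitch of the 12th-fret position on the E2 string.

Fret 12 on E2 is MIDI 40 + 12 = 52 (E3). On the E3 string (open MIDI 52), that pitch is 52 − 52 = fret 0.

0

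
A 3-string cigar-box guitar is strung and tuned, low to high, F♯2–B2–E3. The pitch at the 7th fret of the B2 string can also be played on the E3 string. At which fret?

Fret 7 on B2 is MIDI 47 + 7 = 54 (F♯3). On the E3 string (open MIDI 52), that pitch is 54 − 52 = fret 2.

2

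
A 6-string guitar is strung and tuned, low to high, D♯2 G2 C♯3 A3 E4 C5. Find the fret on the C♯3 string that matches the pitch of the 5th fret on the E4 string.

20

Fret 5 on E4 is MIDI 64 + 5 = 69 (A4). On the C♯3 string (open MIDI 49), that pitch is 69 − 49 = fret 20.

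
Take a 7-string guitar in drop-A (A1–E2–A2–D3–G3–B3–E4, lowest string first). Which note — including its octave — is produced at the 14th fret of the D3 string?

Each fret is one semitone, so D3 + 14 = E4.

E4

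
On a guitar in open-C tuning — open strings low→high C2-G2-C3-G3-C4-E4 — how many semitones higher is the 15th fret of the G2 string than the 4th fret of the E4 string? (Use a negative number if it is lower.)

G2 at fret 15 → A#3 (MIDI 58); E4 at fret 4 → G#4 (MIDI 68).
58 − 68 = -10, so the two pitches are 10 semitones apart.

-10 semitones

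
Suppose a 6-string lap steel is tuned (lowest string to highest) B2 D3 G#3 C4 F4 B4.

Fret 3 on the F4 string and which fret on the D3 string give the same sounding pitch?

18

Fret 3 on F4 is MIDI 65 + 3 = 68 (G#4). On the D3 string (open MIDI 50), that pitch is 68 − 50 = fret 18.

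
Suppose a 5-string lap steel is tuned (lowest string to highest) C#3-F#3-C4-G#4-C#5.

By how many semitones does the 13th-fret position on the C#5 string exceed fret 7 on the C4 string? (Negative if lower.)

C#5 at fret 13 → D6 (MIDI 86); C4 at fret 7 → G4 (MIDI 67).
86 − 67 = 19, so the two pitches are 19 semitones apart.

19 semitones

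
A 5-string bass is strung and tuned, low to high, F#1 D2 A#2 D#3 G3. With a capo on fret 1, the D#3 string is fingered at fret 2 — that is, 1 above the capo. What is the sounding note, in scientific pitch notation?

The capo raises the open D#3 by 1 semitone to E3; fretting 1 more gives D#3 + 1 + 1 = D#3 + 2 semitones = F3.

F3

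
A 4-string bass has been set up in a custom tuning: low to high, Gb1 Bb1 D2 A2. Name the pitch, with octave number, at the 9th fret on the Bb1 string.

G2

Bb1 is MIDI 34. Adding 9 gives 43, which is G2.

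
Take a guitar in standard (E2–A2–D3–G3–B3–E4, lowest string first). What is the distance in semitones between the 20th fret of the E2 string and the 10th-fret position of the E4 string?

E2 at fret 20 → C4 (MIDI 60); E4 at fret 10 → D5 (MIDI 74).
60 − 74 = -14, so the two pitches are 14 semitones apart, with D5 the higher.

14 semitones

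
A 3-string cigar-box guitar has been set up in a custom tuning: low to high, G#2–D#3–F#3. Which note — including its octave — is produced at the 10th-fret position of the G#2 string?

Each fret is one semitone, so G#2 + 10 = F#3.
(Equivalently spelled Gb3.)

F#3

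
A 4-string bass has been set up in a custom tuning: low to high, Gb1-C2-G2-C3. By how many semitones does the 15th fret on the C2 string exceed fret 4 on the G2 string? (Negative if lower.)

C2 at fret 15 → Eb3 (MIDI 51); G2 at fret 4 → B2 (MIDI 47).
51 − 47 = 4, so the two pitches are 4 semitones apart.

4 semitones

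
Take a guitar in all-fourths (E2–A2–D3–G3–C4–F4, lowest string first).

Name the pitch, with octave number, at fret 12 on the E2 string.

E3

Each fret is one semitone, so E2 + 12 = E3.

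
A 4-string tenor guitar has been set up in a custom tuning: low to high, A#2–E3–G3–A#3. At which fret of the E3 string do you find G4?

G4 is 15 semitones above the open E3 (E–F–F#–G–…–F–F#–G), so it sits at fret 15.

15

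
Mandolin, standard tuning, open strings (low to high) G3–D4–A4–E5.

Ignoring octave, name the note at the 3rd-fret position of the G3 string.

A#

The open G3 string plus 3 semitones: G–G#–A–A#.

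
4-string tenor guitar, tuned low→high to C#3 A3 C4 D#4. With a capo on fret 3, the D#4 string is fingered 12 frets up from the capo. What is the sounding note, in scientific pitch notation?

The capo raises the open D#4 by 3 semitones to F#4; fretting 12 more gives D#4 + 3 + 12 = D#4 + 15 semitones = F#5.
(Also written Gb.)

F#5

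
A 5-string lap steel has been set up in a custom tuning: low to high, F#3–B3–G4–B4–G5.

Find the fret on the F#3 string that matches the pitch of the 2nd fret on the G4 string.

G4 at fret 2 is G4 + 2 semitones = A4.
The open F#3 string is 13 semitones below the open G4, so the same pitch on the F#3 string lies at fret 2 + 13 = 15.

15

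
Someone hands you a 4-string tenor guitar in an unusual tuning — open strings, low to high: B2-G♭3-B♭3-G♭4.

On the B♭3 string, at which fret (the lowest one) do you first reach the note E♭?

From B♭3, count semitones up the chromatic scale until reaching E♭: Bb–B–C–Db–D–Eb — 5 steps.

5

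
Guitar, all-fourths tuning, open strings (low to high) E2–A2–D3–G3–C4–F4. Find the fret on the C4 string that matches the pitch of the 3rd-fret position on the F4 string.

8

Fret 3 on F4 is MIDI 65 + 3 = 68 (G#4). On the C4 string (open MIDI 60), that pitch is 68 − 60 = fret 8.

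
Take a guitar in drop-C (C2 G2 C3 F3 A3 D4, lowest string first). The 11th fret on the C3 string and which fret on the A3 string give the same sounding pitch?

Fret 11 on C3 is MIDI 48 + 11 = 59 (B3). On the A3 string (open MIDI 57), that pitch is 59 − 57 = fret 2.

2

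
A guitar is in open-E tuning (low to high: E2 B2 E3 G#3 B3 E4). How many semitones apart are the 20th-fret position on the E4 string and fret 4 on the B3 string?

21 semitones

E4 at fret 20 → C6 (MIDI 84); B3 at fret 4 → D#4 (MIDI 63).
84 − 63 = 21, so the two pitches are 21 semitones apart, with C6 the higher.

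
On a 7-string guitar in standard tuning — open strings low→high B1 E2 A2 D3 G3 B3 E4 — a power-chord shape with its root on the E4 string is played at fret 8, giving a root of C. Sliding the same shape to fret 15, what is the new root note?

Moving from fret 8 to fret 15 shifts the root by 7 semitones.
C up 7 semitones is G.

G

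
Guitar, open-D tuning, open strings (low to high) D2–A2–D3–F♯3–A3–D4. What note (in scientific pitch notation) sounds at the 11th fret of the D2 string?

The open D2 string plus 11 semitones: D–D#–E–F–…–B–C–C#.
The walk passes from B into C once, so the octave number goes from 2 to 3.
(Equivalently spelled D♭3.)

C♯3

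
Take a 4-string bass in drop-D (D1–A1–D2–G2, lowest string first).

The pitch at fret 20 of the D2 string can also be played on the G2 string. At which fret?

15

Fret 20 on D2 is MIDI 38 + 20 = 58 (A♯3). On the G2 string (open MIDI 43), that pitch is 58 − 43 = fret 15.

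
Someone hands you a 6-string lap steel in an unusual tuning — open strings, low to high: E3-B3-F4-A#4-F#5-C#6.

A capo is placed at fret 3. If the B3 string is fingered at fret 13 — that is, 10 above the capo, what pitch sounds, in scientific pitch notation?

C5

The capo raises the open B3 by 3 semitones to D4; fretting 10 more gives B3 + 3 + 10 = B3 + 13 semitones = C5.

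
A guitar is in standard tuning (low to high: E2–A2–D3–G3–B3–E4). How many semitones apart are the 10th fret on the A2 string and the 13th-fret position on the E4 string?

A2 at fret 10 → G3 (MIDI 55); E4 at fret 13 → F5 (MIDI 77).
55 − 77 = -22, so the two pitches are 22 semitones apart, with F5 the higher.

22 semitones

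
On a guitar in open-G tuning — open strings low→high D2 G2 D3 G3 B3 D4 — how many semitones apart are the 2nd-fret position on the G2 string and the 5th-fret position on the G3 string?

15 semitones

G2 at fret 2 → A2 (MIDI 45); G3 at fret 5 → C4 (MIDI 60).
45 − 60 = -15, so the two pitches are 15 semitones apart, with C4 the higher.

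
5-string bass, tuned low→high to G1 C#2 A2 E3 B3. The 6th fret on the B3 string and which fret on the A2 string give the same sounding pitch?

Fret 6 on B3 is MIDI 59 + 6 = 65 (F4). On the A2 string (open MIDI 45), that pitch is 65 − 45 = fret 20.

20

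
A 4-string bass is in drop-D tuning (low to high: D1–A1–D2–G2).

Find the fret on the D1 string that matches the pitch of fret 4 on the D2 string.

D2 at fret 4 is D2 + 4 semitones = F#2.
The open D1 string is 12 semitones below the open D2, so the same pitch on the D1 string lies at fret 4 + 12 = 16.

16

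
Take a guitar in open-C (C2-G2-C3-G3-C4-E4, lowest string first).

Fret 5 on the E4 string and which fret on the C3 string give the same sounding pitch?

21

E4 at fret 5 is E4 + 5 semitones = A4.
The open C3 string is 16 semitones below the open E4, so the same pitch on the C3 string lies at fret 5 + 16 = 21.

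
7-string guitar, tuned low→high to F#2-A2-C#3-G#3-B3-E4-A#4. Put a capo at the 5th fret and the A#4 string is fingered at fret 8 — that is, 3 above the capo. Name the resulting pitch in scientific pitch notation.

The capo raises the open A#4 by 5 semitones to D#5; fretting 3 more gives A#4 + 5 + 3 = A#4 + 8 semitones = F#5.
(Also written Gb.)

F#5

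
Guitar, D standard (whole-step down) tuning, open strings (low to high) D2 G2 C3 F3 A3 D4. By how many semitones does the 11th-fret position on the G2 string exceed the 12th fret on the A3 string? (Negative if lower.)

-15 semitones

G2 at fret 11 → F#3 (MIDI 54); A3 at fret 12 → A4 (MIDI 69).
54 − 69 = -15, so the two pitches are 15 semitones apart.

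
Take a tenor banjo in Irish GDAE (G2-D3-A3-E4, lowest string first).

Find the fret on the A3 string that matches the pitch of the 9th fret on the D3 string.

2

D3 at fret 9 is D3 + 9 semitones = B3.
The open A3 string is 7 semitones above the open D3, so the same pitch on the A3 string lies at fret 9 − 7 = 2.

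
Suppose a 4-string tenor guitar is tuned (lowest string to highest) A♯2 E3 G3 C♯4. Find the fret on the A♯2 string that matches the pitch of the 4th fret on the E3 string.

Fret 4 on E3 is MIDI 52 + 4 = 56 (G♯3). On the A♯2 string (open MIDI 46), that pitch is 56 − 46 = fret 10.

10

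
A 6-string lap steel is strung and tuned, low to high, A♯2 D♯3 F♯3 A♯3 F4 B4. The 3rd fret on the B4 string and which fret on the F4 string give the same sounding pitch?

9

B4 at fret 3 is B4 + 3 semitones = D5.
The open F4 string is 6 semitones below the open B4, so the same pitch on the F4 string lies at fret 3 + 6 = 9.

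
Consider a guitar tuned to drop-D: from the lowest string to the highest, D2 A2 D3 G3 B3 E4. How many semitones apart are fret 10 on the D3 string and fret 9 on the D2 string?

D3 at fret 10 → C4 (MIDI 60); D2 at fret 9 → B2 (MIDI 47).
60 − 47 = 13, so the two pitches are 13 semitones apart, with C4 the higher.

13 semitones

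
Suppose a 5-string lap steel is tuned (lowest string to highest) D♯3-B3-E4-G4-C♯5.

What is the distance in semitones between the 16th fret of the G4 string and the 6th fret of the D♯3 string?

26 semitones

G4 at fret 16 → B5 (MIDI 83); D♯3 at fret 6 → A3 (MIDI 57).
83 − 57 = 26, so the two pitches are 26 semitones apart, with B5 the higher.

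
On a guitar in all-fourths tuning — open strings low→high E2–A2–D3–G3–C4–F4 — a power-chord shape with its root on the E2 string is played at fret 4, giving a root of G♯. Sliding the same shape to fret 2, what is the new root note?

F♯

Moving from fret 4 to fret 2 shifts the root by -2 semitones.
G♯ down 2 semitones is F♯.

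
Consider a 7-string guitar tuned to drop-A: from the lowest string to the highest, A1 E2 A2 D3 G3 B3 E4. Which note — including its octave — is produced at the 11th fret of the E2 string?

D♯3

The open E2 string plus 11 semitones: E–F–F#–G–…–C#–D–D#.
The walk passes from B into C once, so the octave number goes from 2 to 3.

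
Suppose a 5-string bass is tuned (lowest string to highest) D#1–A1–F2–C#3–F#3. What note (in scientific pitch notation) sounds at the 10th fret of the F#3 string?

F#3 is MIDI 54. Adding 10 gives 64, which is E4.

E4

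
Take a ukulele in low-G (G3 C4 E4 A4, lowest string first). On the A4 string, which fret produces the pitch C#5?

4

C#5 is 4 semitones above the open A4 (A–A#–B–C–C#), so it sits at fret 4.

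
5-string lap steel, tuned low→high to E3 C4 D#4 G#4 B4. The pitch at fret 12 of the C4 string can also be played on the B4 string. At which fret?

Fret 12 on C4 is MIDI 60 + 12 = 72 (C5). On the B4 string (open MIDI 71), that pitch is 72 − 71 = fret 1.

1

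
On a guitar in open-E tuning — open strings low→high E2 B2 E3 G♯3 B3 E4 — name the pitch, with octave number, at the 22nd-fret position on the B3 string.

B3 is MIDI 59. Adding 22 gives 81, which is A5.

A5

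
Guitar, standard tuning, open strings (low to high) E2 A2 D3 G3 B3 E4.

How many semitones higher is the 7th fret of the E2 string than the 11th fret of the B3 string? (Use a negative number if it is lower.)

E2 at fret 7 → B2 (MIDI 47); B3 at fret 11 → A#4 (MIDI 70).
47 − 70 = -23, so the two pitches are 23 semitones apart.

-23 semitones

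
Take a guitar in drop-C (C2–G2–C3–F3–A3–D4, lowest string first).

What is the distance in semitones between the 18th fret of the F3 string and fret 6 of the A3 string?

F3 at fret 18 → B4 (MIDI 71); A3 at fret 6 → D#4 (MIDI 63).
71 − 63 = 8, so the two pitches are 8 semitones apart, with B4 the higher.

8 semitones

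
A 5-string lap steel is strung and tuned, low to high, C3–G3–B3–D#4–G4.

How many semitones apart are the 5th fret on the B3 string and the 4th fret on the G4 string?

7 semitones

B3 at fret 5 → E4 (MIDI 64); G4 at fret 4 → B4 (MIDI 71).
64 − 71 = -7, so the two pitches are 7 semitones apart, with B4 the higher.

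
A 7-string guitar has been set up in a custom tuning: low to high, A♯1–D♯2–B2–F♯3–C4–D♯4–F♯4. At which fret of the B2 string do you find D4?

D4 is 15 semitones above the open B2 (B–C–C#–D–…–C–C#–D), so it sits at fret 15.

15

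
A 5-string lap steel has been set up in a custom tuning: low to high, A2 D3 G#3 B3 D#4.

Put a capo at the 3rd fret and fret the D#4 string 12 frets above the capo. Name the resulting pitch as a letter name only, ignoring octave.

F#

The capo raises the open D#4 by 3 semitones to F#4; fretting 12 more gives D#4 + 3 + 12 = D#4 + 15 semitones, landing on F#.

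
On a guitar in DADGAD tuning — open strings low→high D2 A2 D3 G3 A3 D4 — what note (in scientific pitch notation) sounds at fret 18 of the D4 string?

Each fret is one semitone, so D4 + 18 = G#5.
(Equivalently spelled Ab5.)

G#5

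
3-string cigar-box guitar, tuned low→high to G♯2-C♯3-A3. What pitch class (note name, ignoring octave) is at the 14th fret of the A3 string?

The open A3 string plus 14 semitones: A–A#–B–C–…–A–A#–B.

B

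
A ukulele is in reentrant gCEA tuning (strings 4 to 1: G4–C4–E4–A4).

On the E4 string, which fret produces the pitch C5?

C5 is 8 semitones above the open E4 (E–F–F#–G–G#–A–A#–B–C), so it sits at fret 8.

8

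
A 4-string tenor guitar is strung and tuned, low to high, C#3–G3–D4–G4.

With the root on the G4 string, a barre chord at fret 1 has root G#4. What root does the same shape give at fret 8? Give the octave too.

D#5

Moving from fret 1 to fret 8 shifts the root by 7 semitones.
G#4 up 7 semitones is D#5.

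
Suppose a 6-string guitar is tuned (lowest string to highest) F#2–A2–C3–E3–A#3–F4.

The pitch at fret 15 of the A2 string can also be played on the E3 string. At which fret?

A2 at fret 15 is A2 + 15 semitones = C4.
The open E3 string is 7 semitones above the open A2, so the same pitch on the E3 string lies at fret 15 − 7 = 8.

8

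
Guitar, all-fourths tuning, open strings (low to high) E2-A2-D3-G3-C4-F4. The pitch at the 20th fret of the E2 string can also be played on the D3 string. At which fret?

Fret 20 on E2 is MIDI 40 + 20 = 60 (C4). On the D3 string (open MIDI 50), that pitch is 60 − 50 = fret 10.

10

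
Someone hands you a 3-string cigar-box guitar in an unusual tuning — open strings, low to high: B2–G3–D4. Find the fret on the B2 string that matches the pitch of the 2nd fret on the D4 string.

17

D4 at fret 2 is D4 + 2 semitones = E4.
The open B2 string is 15 semitones below the open D4, so the same pitch on the B2 string lies at fret 2 + 15 = 17.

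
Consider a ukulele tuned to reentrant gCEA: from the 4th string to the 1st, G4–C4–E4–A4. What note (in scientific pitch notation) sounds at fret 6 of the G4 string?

Each fret is one semitone, so G4 + 6 = C♯5.
(Equivalently spelled D♭5.)

C♯5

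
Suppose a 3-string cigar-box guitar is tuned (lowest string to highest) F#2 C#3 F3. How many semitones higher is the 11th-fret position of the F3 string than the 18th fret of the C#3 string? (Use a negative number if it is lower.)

-3 semitones

F3 at fret 11 → E4 (MIDI 64); C#3 at fret 18 → G4 (MIDI 67).
64 − 67 = -3, so the two pitches are 3 semitones apart.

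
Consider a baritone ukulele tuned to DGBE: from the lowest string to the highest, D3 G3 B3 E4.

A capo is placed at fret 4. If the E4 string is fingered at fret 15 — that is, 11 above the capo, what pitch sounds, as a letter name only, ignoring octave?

G

The capo raises the open E4 by 4 semitones to G♯4; fretting 11 more gives E4 + 4 + 11 = E4 + 15 semitones, landing on G.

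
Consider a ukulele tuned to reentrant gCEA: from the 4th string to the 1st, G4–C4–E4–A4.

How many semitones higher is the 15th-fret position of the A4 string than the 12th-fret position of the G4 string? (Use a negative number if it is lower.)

5 semitones

A4 at fret 15 → C6 (MIDI 84); G4 at fret 12 → G5 (MIDI 79).
84 − 79 = 5, so the two pitches are 5 semitones apart.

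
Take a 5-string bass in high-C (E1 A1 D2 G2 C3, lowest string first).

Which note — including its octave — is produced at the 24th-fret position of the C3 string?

Each fret is one semitone, so C3 + 24 = C5.

C5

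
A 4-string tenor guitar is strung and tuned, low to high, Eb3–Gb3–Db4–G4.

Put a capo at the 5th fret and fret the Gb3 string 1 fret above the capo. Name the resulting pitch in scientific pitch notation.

C4

The capo raises the open Gb3 by 5 semitones to B3; fretting 1 more gives Gb3 + 5 + 1 = Gb3 + 6 semitones = C4.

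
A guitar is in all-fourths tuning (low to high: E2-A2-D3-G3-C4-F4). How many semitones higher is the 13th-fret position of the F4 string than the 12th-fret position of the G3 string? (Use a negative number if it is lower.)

11 semitones

F4 at fret 13 → F#5 (MIDI 78); G3 at fret 12 → G4 (MIDI 67).
78 − 67 = 11, so the two pitches are 11 semitones apart.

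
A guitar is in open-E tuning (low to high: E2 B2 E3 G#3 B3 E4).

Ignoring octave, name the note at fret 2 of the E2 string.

The open E2 string plus 2 semitones: E–F–F#.
(Equivalently spelled Gb.)

F#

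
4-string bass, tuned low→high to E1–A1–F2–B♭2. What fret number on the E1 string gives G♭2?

G♭2 is 14 semitones above the open E1 (E–F–Gb–G–…–E–F–Gb), so it sits at fret 14.

14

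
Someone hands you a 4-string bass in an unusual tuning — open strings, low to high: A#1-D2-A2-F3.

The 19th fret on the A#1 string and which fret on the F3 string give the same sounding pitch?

A#1 at fret 19 is A#1 + 19 semitones = F3.
The open F3 string is 19 semitones above the open A#1, so the same pitch on the F3 string lies at fret 19 − 19 = 0.

0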